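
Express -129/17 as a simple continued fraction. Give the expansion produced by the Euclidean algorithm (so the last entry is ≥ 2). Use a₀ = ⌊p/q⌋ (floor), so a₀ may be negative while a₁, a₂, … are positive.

[-8; 2, 2, 3]

-129 = -8×17 + 7
17 = 2×7 + 3
7 = 2×3 + 1
3 = 3×1 + 0  (stop)
So -129/17 = [-8; 2, 2, 3].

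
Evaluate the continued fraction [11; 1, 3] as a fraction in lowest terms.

Fold from the inside: start with 3/1.
  1 + 1/3 = 4/3
  11 + 3/4 = 47/4

47/4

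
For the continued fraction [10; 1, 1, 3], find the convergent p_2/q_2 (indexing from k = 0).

21/2

Using pₖ = aₖpₖ₋₁ + pₖ₋₂, qₖ = aₖqₖ₋₁ + qₖ₋₂ (with p₋₁=1, p₋₂=0, q₋₁=0, q₋₂=1):
  k=0: a=10, p=10, q=1
  k=1: a=1, p=11, q=1
  k=2: a=1, p=21, q=2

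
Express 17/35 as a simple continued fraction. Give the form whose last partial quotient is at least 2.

[0; 2, 17]

17 = 0×35 + 17
35 = 2×17 + 1
17 = 17×1 + 0  (stop)
So 17/35 = [0; 2, 17].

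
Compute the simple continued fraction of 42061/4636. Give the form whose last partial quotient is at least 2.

42061 = 9·4636 + 337
4636 = 13·337 + 255
337 = 1·255 + 82
255 = 3·82 + 9
82 = 9·9 + 1
9 = 9·1 + 0  (stop)
So 42061/4636 = [9; 13, 1, 3, 9, 9].

[9; 13, 1, 3, 9, 9]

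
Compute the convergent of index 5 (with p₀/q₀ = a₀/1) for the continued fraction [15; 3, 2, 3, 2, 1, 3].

Using pₖ = aₖpₖ₋₁ + pₖ₋₂, qₖ = aₖqₖ₋₁ + qₖ₋₂ (with p₋₁=1, p₋₂=0, q₋₁=0, q₋₂=1):
  k=0: a=15, p=15, q=1
  k=1: a=3, p=46, q=3
  k=2: a=2, p=107, q=7
  k=3: a=3, p=367, q=24
  k=4: a=2, p=841, q=55
  k=5: a=1, p=1208, q=79

1208/79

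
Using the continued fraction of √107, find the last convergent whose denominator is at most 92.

331/32

√107 = [10; 2, 1, 9, 1, 2, 20, …] (period length 6).
Convergents:
  p_0/q_0 = 10/1
  p_1/q_1 = 21/2
  p_2/q_2 = 31/3
  p_3/q_3 = 300/29
  p_4/q_4 = 331/32
  p_5/q_5 = 962/93
q_4 = 32 ≤ 92 < 93 = q_5, so the answer is 331/32.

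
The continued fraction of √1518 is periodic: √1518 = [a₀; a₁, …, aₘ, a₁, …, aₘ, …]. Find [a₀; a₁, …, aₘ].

[38; 1, 24, 1, 76]

a₀ = ⌊√1518⌋ = 38.
With m₀=0, d₀=1 and mₖ₊₁ = dₖaₖ − mₖ, dₖ₊₁ = (n − mₖ₊₁²)/dₖ, aₖ₊₁ = ⌊(a₀+mₖ₊₁)/dₖ₊₁⌋:
  k=1: m=38, d=74, a=1
  k=2: m=36, d=3, a=24
  k=3: m=36, d=74, a=1
  k=4: m=38, d=1, a=76
d=1 and a=2a₀=76 at k=4, so the next step gives (m, d) = (38, 74) again — its k=1 value — and the period has length 4.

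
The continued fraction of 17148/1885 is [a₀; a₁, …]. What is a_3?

3

17148 = 9·1885 + 183   →  a_0 = 9
1885 = 10·183 + 55   →  a_1 = 10
183 = 3·55 + 18   →  a_2 = 3
55 = 3·18 + 1   →  a_3 = 3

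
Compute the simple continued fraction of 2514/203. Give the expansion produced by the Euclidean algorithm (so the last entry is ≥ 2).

[12; 2, 1, 1, 1, 1, 15]

2514 = 12·203 + 78
203 = 2·78 + 47
78 = 1·47 + 31
47 = 1·31 + 16
31 = 1·16 + 15
16 = 1·15 + 1
15 = 15·1 + 0  (stop)
So 2514/203 = [12; 2, 1, 1, 1, 1, 15].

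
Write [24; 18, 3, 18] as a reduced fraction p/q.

24247/1008

Fold from the inside: start with 18/1.
  3 + 1/18 = 55/18
  18 + 18/55 = 1008/55
  24 + 55/1008 = 24247/1008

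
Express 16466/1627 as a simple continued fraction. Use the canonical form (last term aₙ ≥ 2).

[10; 8, 3, 3, 9, 2]

16466 = 10·1627 + 196
1627 = 8·196 + 59
196 = 3·59 + 19
59 = 3·19 + 2
19 = 9·2 + 1
2 = 2·1 + 0  (stop)
So 16466/1627 = [10; 8, 3, 3, 9, 2].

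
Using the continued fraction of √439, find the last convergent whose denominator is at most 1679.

√439 = [20; 1, 19, 1, 40, …] (period length 4).
Convergents:
  p_0/q_0 = 20/1
  p_1/q_1 = 21/1
  p_2/q_2 = 419/20
  p_3/q_3 = 440/21
  p_4/q_4 = 18019/860
  p_5/q_5 = 18459/881
  p_6/q_6 = 368740/17599
q_5 = 881 ≤ 1679 < 17599 = q_6, so the answer is 18459/881.

18459/881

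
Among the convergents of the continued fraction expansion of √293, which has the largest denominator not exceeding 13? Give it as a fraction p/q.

154/9

√293 = [17; 8, 1, 1, 8, 34, …] (period length 5).
Convergents:
  p_0/q_0 = 17/1
  p_1/q_1 = 137/8
  p_2/q_2 = 154/9
  p_3/q_3 = 291/17
q_2 = 9 ≤ 13 < 17 = q_3, so the answer is 154/9.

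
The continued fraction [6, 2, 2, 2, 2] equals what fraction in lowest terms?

186/29

Fold from the inside: start with 2/1.
  2 + 1/2 = 5/2
  2 + 2/5 = 12/5
  2 + 5/12 = 29/12
  6 + 12/29 = 186/29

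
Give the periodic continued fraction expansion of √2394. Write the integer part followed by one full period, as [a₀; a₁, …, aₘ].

a₀ = ⌊√2394⌋ = 48.
With m₀=0, d₀=1 and mₖ₊₁ = dₖaₖ − mₖ, dₖ₊₁ = (n − mₖ₊₁²)/dₖ, aₖ₊₁ = ⌊(a₀+mₖ₊₁)/dₖ₊₁⌋:
  k=1: m=48, d=90, a=1
  k=2: m=42, d=7, a=12
  k=3: m=42, d=90, a=1
  k=4: m=48, d=1, a=96
d=1 and a=2a₀=96 at k=4, so the next step gives (m, d) = (48, 90) again — its k=1 value — and the period has length 4.

[48; 1, 12, 1, 96]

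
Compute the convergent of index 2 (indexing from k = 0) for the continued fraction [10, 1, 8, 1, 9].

98/9

Using pₖ = aₖpₖ₋₁ + pₖ₋₂, qₖ = aₖqₖ₋₁ + qₖ₋₂ (with p₋₁=1, p₋₂=0, q₋₁=0, q₋₂=1):
  k=0: a=10, p=10, q=1
  k=1: a=1, p=11, q=1
  k=2: a=8, p=98, q=9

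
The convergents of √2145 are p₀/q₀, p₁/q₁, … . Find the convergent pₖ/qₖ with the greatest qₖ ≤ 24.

741/16

√2145 = [46; 3, 5, 2, 5, 3, 92, …] (period length 6).
Convergents:
  p_0/q_0 = 46/1
  p_1/q_1 = 139/3
  p_2/q_2 = 741/16
  p_3/q_3 = 1621/35
q_2 = 16 ≤ 24 < 35 = q_3, so the answer is 741/16.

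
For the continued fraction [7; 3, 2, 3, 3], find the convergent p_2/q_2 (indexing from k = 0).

51/7

Using pₖ = aₖpₖ₋₁ + pₖ₋₂, qₖ = aₖqₖ₋₁ + qₖ₋₂ (with p₋₁=1, p₋₂=0, q₋₁=0, q₋₂=1):
  k=0: a=7, p=7, q=1
  k=1: a=3, p=22, q=3
  k=2: a=2, p=51, q=7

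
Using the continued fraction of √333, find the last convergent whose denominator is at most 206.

2646/145

√333 = [18; 4, 36, …] (period length 2).
Convergents:
  p_0/q_0 = 18/1
  p_1/q_1 = 73/4
  p_2/q_2 = 2646/145
  p_3/q_3 = 10657/584
q_2 = 145 ≤ 206 < 584 = q_3, so the answer is 2646/145.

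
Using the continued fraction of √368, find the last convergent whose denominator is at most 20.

√368 = [19; 5, 2, 5, 38, …] (period length 4).
Convergents:
  p_0/q_0 = 19/1
  p_1/q_1 = 96/5
  p_2/q_2 = 211/11
  p_3/q_3 = 1151/60
q_2 = 11 ≤ 20 < 60 = q_3, so the answer is 211/11.

211/11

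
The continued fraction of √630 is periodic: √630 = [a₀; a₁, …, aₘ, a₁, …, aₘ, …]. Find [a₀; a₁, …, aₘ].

a₀ = ⌊√630⌋ = 25.
With m₀=0, d₀=1 and mₖ₊₁ = dₖaₖ − mₖ, dₖ₊₁ = (n − mₖ₊₁²)/dₖ, aₖ₊₁ = ⌊(a₀+mₖ₊₁)/dₖ₊₁⌋:
  k=1: m=25, d=5, a=10
  k=2: m=25, d=1, a=50
d=1 and a=2a₀=50 at k=2, so the next step gives (m, d) = (25, 5) again — its k=1 value — and the period has length 2.

[25; 10, 50]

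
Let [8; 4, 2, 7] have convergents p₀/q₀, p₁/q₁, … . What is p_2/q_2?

Using pₖ = aₖpₖ₋₁ + pₖ₋₂, qₖ = aₖqₖ₋₁ + qₖ₋₂ (with p₋₁=1, p₋₂=0, q₋₁=0, q₋₂=1):
  k=0: a=8, p=8, q=1
  k=1: a=4, p=33, q=4
  k=2: a=2, p=74, q=9

74/9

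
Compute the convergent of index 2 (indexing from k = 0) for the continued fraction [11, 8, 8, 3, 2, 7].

Using pₖ = aₖpₖ₋₁ + pₖ₋₂, qₖ = aₖqₖ₋₁ + qₖ₋₂ (with p₋₁=1, p₋₂=0, q₋₁=0, q₋₂=1):
  k=0: a=11, p=11, q=1
  k=1: a=8, p=89, q=8
  k=2: a=8, p=723, q=65

723/65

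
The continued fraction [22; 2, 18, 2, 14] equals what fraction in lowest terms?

Fold from the inside: start with 14/1.
  2 + 1/14 = 29/14
  18 + 14/29 = 536/29
  2 + 29/536 = 1101/536
  22 + 536/1101 = 24758/1101

24758/1101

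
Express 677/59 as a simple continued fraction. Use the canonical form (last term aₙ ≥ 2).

[11; 2, 9, 3]

677 = 11*59 + 28
59 = 2*28 + 3
28 = 9*3 + 1
3 = 3*1 + 0  (stop)
So 677/59 = [11; 2, 9, 3].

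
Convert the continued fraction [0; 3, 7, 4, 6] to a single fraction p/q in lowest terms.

Fold from the inside: start with 6/1.
  4 + 1/6 = 25/6
  7 + 6/25 = 181/25
  3 + 25/181 = 568/181
  0 + 181/568 = 181/568

181/568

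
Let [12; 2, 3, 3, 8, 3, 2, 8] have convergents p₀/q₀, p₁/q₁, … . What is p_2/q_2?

87/7

Using pₖ = aₖpₖ₋₁ + pₖ₋₂, qₖ = aₖqₖ₋₁ + qₖ₋₂ (with p₋₁=1, p₋₂=0, q₋₁=0, q₋₂=1):
  k=0: a=12, p=12, q=1
  k=1: a=2, p=25, q=2
  k=2: a=3, p=87, q=7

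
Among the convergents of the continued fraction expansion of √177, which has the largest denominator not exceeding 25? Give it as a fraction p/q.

306/23

√177 = [13; 3, 3, 2, 8, 2, 3, 3, 26, …] (period length 8).
Convergents:
  p_0/q_0 = 13/1
  p_1/q_1 = 40/3
  p_2/q_2 = 133/10
  p_3/q_3 = 306/23
  p_4/q_4 = 2581/194
q_3 = 23 ≤ 25 < 194 = q_4, so the answer is 306/23.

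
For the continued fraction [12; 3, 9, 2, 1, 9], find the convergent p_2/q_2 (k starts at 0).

345/28

Using pₖ = aₖpₖ₋₁ + pₖ₋₂, qₖ = aₖqₖ₋₁ + qₖ₋₂ (with p₋₁=1, p₋₂=0, q₋₁=0, q₋₂=1):
  k=0: a=12, p=12, q=1
  k=1: a=3, p=37, q=3
  k=2: a=9, p=345, q=28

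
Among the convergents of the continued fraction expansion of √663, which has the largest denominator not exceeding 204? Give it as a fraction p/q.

5227/203

√663 = [25; 1, 2, 1, 50, …] (period length 4).
Convergents:
  p_0/q_0 = 25/1
  p_1/q_1 = 26/1
  p_2/q_2 = 77/3
  p_3/q_3 = 103/4
  p_4/q_4 = 5227/203
  p_5/q_5 = 5330/207
q_4 = 203 ≤ 204 < 207 = q_5, so the answer is 5227/203.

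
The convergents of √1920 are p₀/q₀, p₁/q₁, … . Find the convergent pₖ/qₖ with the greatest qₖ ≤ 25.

√1920 = [43; 1, 4, 2, 21, 2, 4, 1, 86, …] (period length 8).
Convergents:
  p_0/q_0 = 43/1
  p_1/q_1 = 44/1
  p_2/q_2 = 219/5
  p_3/q_3 = 482/11
  p_4/q_4 = 10341/236
q_3 = 11 ≤ 25 < 236 = q_4, so the answer is 482/11.

482/11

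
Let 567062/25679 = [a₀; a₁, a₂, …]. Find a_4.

567062 = 22·25679 + 2124   →  a_0 = 22
25679 = 12·2124 + 191   →  a_1 = 12
2124 = 11·191 + 23   →  a_2 = 11
191 = 8·23 + 7   →  a_3 = 8
23 = 3·7 + 2   →  a_4 = 3

3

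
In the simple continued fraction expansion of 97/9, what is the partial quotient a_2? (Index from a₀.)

3

97 = 10·9 + 7   →  a_0 = 10
9 = 1·7 + 2   →  a_1 = 1
7 = 3·2 + 1   →  a_2 = 3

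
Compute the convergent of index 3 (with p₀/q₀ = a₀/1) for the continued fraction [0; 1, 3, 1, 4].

4/5

Using pₖ = aₖpₖ₋₁ + pₖ₋₂, qₖ = aₖqₖ₋₁ + qₖ₋₂ (with p₋₁=1, p₋₂=0, q₋₁=0, q₋₂=1):
  k=0: a=0, p=0, q=1
  k=1: a=1, p=1, q=1
  k=2: a=3, p=3, q=4
  k=3: a=1, p=4, q=5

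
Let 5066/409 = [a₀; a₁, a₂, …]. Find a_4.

5066 = 12·409 + 158   →  a_0 = 12
409 = 2·158 + 93   →  a_1 = 2
158 = 1·93 + 65   →  a_2 = 1
93 = 1·65 + 28   →  a_3 = 1
65 = 2·28 + 9   →  a_4 = 2

2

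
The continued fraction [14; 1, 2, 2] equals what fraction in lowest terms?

103/7

Fold from the inside: start with 2/1.
  2 + 1/2 = 5/2
  1 + 2/5 = 7/5
  14 + 5/7 = 103/7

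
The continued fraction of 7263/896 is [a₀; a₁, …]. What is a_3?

7263 = 8·896 + 95   →  a_0 = 8
896 = 9·95 + 41   →  a_1 = 9
95 = 2·41 + 13   →  a_2 = 2
41 = 3·13 + 2   →  a_3 = 3

3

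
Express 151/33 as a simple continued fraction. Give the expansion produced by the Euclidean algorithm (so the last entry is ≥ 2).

151 = 4*33 + 19
33 = 1*19 + 14
19 = 1*14 + 5
14 = 2*5 + 4
5 = 1*4 + 1
4 = 4*1 + 0  (stop)
So 151/33 = [4; 1, 1, 2, 1, 4].

[4; 1, 1, 2, 1, 4]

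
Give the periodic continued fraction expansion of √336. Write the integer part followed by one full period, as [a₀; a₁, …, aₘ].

a₀ = ⌊√336⌋ = 18.
With m₀=0, d₀=1 and mₖ₊₁ = dₖaₖ − mₖ, dₖ₊₁ = (n − mₖ₊₁²)/dₖ, aₖ₊₁ = ⌊(a₀+mₖ₊₁)/dₖ₊₁⌋:
  k=1: m=18, d=12, a=3
  k=2: m=18, d=1, a=36
d=1 and a=2a₀=36 at k=2, so the next step gives (m, d) = (18, 12) again — its k=1 value — and the period has length 2.

[18; 3, 36]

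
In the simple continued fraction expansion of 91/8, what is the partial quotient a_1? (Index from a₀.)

91 = 11·8 + 3   →  a_0 = 11
8 = 2·3 + 2   →  a_1 = 2

2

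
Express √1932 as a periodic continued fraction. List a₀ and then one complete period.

a₀ = ⌊√1932⌋ = 43.
With m₀=0, d₀=1 and mₖ₊₁ = dₖaₖ − mₖ, dₖ₊₁ = (n − mₖ₊₁²)/dₖ, aₖ₊₁ = ⌊(a₀+mₖ₊₁)/dₖ₊₁⌋:
  k=1: m=43, d=83, a=1
  k=2: m=40, d=4, a=20
  k=3: m=40, d=83, a=1
  k=4: m=43, d=1, a=86
d=1 and a=2a₀=86 at k=4, so the next step gives (m, d) = (43, 83) again — its k=1 value — and the period has length 4.

[43; 1, 20, 1, 86]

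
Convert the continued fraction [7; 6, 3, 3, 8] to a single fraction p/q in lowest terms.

3744/523

Fold from the inside: start with 8/1.
  3 + 1/8 = 25/8
  3 + 8/25 = 83/25
  6 + 25/83 = 523/83
  7 + 83/523 = 3744/523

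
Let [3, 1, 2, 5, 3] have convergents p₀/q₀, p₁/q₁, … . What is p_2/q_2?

Using pₖ = aₖpₖ₋₁ + pₖ₋₂, qₖ = aₖqₖ₋₁ + qₖ₋₂ (with p₋₁=1, p₋₂=0, q₋₁=0, q₋₂=1):
  k=0: a=3, p=3, q=1
  k=1: a=1, p=4, q=1
  k=2: a=2, p=11, q=3

11/3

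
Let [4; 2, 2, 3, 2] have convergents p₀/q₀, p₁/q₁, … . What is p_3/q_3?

75/17

Using pₖ = aₖpₖ₋₁ + pₖ₋₂, qₖ = aₖqₖ₋₁ + qₖ₋₂ (with p₋₁=1, p₋₂=0, q₋₁=0, q₋₂=1):
  k=0: a=4, p=4, q=1
  k=1: a=2, p=9, q=2
  k=2: a=2, p=22, q=5
  k=3: a=3, p=75, q=17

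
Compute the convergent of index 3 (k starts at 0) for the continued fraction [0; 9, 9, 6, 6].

Using pₖ = aₖpₖ₋₁ + pₖ₋₂, qₖ = aₖqₖ₋₁ + qₖ₋₂ (with p₋₁=1, p₋₂=0, q₋₁=0, q₋₂=1):
  k=0: a=0, p=0, q=1
  k=1: a=9, p=1, q=9
  k=2: a=9, p=9, q=82
  k=3: a=6, p=55, q=501

55/501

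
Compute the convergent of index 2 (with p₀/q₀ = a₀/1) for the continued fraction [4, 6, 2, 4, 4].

54/13

Using pₖ = aₖpₖ₋₁ + pₖ₋₂, qₖ = aₖqₖ₋₁ + qₖ₋₂ (with p₋₁=1, p₋₂=0, q₋₁=0, q₋₂=1):
  k=0: a=4, p=4, q=1
  k=1: a=6, p=25, q=6
  k=2: a=2, p=54, q=13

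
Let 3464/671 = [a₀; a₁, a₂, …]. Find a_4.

2

3464 = 5·671 + 109   →  a_0 = 5
671 = 6·109 + 17   →  a_1 = 6
109 = 6·17 + 7   →  a_2 = 6
17 = 2·7 + 3   →  a_3 = 2
7 = 2·3 + 1   →  a_4 = 2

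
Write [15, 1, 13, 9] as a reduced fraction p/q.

2023/127

Using pₖ = aₖpₖ₋₁ + pₖ₋₂ and qₖ = aₖqₖ₋₁ + qₖ₋₂:
  k=0: a=15, p=15, q=1
  k=1: a=1, p=16, q=1
  k=2: a=13, p=223, q=14
  k=3: a=9, p=2023, q=127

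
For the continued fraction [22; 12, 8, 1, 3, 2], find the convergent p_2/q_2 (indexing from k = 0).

2142/97

Using pₖ = aₖpₖ₋₁ + pₖ₋₂, qₖ = aₖqₖ₋₁ + qₖ₋₂ (with p₋₁=1, p₋₂=0, q₋₁=0, q₋₂=1):
  k=0: a=22, p=22, q=1
  k=1: a=12, p=265, q=12
  k=2: a=8, p=2142, q=97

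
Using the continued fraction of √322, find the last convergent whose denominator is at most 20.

323/18

√322 = [17; 1, 16, 1, 34, …] (period length 4).
Convergents:
  p_0/q_0 = 17/1
  p_1/q_1 = 18/1
  p_2/q_2 = 305/17
  p_3/q_3 = 323/18
  p_4/q_4 = 11287/629
q_3 = 18 ≤ 20 < 629 = q_4, so the answer is 323/18.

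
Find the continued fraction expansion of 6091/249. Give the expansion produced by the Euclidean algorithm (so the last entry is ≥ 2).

[24; 2, 6, 19]

6091 = 24*249 + 115
249 = 2*115 + 19
115 = 6*19 + 1
19 = 19*1 + 0  (stop)
So 6091/249 = [24; 2, 6, 19].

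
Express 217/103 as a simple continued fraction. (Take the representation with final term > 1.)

[2; 9, 2, 1, 3]

217 = 2×103 + 11
103 = 9×11 + 4
11 = 2×4 + 3
4 = 1×3 + 1
3 = 3×1 + 0  (stop)
So 217/103 = [2; 9, 2, 1, 3].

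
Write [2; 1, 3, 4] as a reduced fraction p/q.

Fold from the inside: start with 4/1.
  3 + 1/4 = 13/4
  1 + 4/13 = 17/13
  2 + 13/17 = 47/17

47/17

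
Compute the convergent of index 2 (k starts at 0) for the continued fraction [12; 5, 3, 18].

195/16

Using pₖ = aₖpₖ₋₁ + pₖ₋₂, qₖ = aₖqₖ₋₁ + qₖ₋₂ (with p₋₁=1, p₋₂=0, q₋₁=0, q₋₂=1):
  k=0: a=12, p=12, q=1
  k=1: a=5, p=61, q=5
  k=2: a=3, p=195, q=16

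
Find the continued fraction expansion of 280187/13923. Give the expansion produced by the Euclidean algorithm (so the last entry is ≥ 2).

280187 = 20×13923 + 1727
13923 = 8×1727 + 107
1727 = 16×107 + 15
107 = 7×15 + 2
15 = 7×2 + 1
2 = 2×1 + 0  (stop)
So 280187/13923 = [20; 8, 16, 7, 7, 2].

[20; 8, 16, 7, 7, 2]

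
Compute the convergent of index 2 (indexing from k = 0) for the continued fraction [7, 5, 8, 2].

295/41

Using pₖ = aₖpₖ₋₁ + pₖ₋₂, qₖ = aₖqₖ₋₁ + qₖ₋₂ (with p₋₁=1, p₋₂=0, q₋₁=0, q₋₂=1):
  k=0: a=7, p=7, q=1
  k=1: a=5, p=36, q=5
  k=2: a=8, p=295, q=41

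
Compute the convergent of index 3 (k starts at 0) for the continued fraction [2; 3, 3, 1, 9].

Using pₖ = aₖpₖ₋₁ + pₖ₋₂, qₖ = aₖqₖ₋₁ + qₖ₋₂ (with p₋₁=1, p₋₂=0, q₋₁=0, q₋₂=1):
  k=0: a=2, p=2, q=1
  k=1: a=3, p=7, q=3
  k=2: a=3, p=23, q=10
  k=3: a=1, p=30, q=13

30/13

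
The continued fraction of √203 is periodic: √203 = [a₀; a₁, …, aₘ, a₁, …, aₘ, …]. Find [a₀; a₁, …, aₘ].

a₀ = ⌊√203⌋ = 14.
With m₀=0, d₀=1 and mₖ₊₁ = dₖaₖ − mₖ, dₖ₊₁ = (n − mₖ₊₁²)/dₖ, aₖ₊₁ = ⌊(a₀+mₖ₊₁)/dₖ₊₁⌋:
  k=1: m=14, d=7, a=4
  k=2: m=14, d=1, a=28
d=1 and a=2a₀=28 at k=2, so the next step gives (m, d) = (14, 7) again — its k=1 value — and the period has length 2.

[14; 4, 28]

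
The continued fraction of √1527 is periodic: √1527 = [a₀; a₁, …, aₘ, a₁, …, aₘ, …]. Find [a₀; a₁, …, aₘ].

[39; 13, 78]

a₀ = ⌊√1527⌋ = 39.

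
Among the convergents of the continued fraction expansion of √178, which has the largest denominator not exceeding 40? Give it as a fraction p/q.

√178 = [13; 2, 1, 12, 1, 2, 26, …] (period length 6).
Convergents:
  p_0/q_0 = 13/1
  p_1/q_1 = 27/2
  p_2/q_2 = 40/3
  p_3/q_3 = 507/38
  p_4/q_4 = 547/41
q_3 = 38 ≤ 40 < 41 = q_4, so the answer is 507/38.

507/38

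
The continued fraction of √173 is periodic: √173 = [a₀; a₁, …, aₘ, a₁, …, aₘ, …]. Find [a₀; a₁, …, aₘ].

[13; 6, 1, 1, 6, 26]

a₀ = ⌊√173⌋ = 13.
With m₀=0, d₀=1 and mₖ₊₁ = dₖaₖ − mₖ, dₖ₊₁ = (n − mₖ₊₁²)/dₖ, aₖ₊₁ = ⌊(a₀+mₖ₊₁)/dₖ₊₁⌋:
  k=1: m=13, d=4, a=6
  k=2: m=11, d=13, a=1
  k=3: m=2, d=13, a=1
  k=4: m=11, d=4, a=6
  k=5: m=13, d=1, a=26
d=1 and a=2a₀=26 at k=5, so the next step gives (m, d) = (13, 4) again — its k=1 value — and the period has length 5.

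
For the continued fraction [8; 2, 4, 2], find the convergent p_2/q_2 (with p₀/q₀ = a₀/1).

76/9

Using pₖ = aₖpₖ₋₁ + pₖ₋₂, qₖ = aₖqₖ₋₁ + qₖ₋₂ (with p₋₁=1, p₋₂=0, q₋₁=0, q₋₂=1):
  k=0: a=8, p=8, q=1
  k=1: a=2, p=17, q=2
  k=2: a=4, p=76, q=9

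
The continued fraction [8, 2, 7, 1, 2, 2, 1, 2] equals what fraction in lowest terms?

Using pₖ = aₖpₖ₋₁ + pₖ₋₂ and qₖ = aₖqₖ₋₁ + qₖ₋₂:
  k=0: a=8, p=8, q=1
  k=1: a=2, p=17, q=2
  k=2: a=7, p=127, q=15
  k=3: a=1, p=144, q=17
  k=4: a=2, p=415, q=49
  k=5: a=2, p=974, q=115
  k=6: a=1, p=1389, q=164
  k=7: a=2, p=3752, q=443

3752/443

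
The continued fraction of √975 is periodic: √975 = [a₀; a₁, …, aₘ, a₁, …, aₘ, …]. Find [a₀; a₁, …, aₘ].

[31; 4, 2, 4, 62]

a₀ = ⌊√975⌋ = 31.
With m₀=0, d₀=1 and mₖ₊₁ = dₖaₖ − mₖ, dₖ₊₁ = (n − mₖ₊₁²)/dₖ, aₖ₊₁ = ⌊(a₀+mₖ₊₁)/dₖ₊₁⌋:
  k=1: m=31, d=14, a=4
  k=2: m=25, d=25, a=2
  k=3: m=25, d=14, a=4
  k=4: m=31, d=1, a=62
d=1 and a=2a₀=62 at k=4, so the next step gives (m, d) = (31, 14) again — its k=1 value — and the period has length 4.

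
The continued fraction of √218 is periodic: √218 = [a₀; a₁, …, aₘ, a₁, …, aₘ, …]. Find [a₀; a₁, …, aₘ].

[14; 1, 3, 3, 1, 28]

a₀ = ⌊√218⌋ = 14.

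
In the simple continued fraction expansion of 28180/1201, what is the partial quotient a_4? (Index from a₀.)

2

28180 = 23·1201 + 557   →  a_0 = 23
1201 = 2·557 + 87   →  a_1 = 2
557 = 6·87 + 35   →  a_2 = 6
87 = 2·35 + 17   →  a_3 = 2
35 = 2·17 + 1   →  a_4 = 2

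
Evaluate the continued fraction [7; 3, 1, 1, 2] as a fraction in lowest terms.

Using pₖ = aₖpₖ₋₁ + pₖ₋₂ and qₖ = aₖqₖ₋₁ + qₖ₋₂:
  k=0: a=7, p=7, q=1
  k=1: a=3, p=22, q=3
  k=2: a=1, p=29, q=4
  k=3: a=1, p=51, q=7
  k=4: a=2, p=131, q=18

131/18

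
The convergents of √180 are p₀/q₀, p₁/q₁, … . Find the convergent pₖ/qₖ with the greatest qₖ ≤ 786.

8667/646

√180 = [13; 2, 2, 2, 26, …] (period length 4).
Convergents:
  p_0/q_0 = 13/1
  p_1/q_1 = 27/2
  p_2/q_2 = 67/5
  p_3/q_3 = 161/12
  p_4/q_4 = 4253/317
  p_5/q_5 = 8667/646
  p_6/q_6 = 21587/1609
q_5 = 646 ≤ 786 < 1609 = q_6, so the answer is 8667/646.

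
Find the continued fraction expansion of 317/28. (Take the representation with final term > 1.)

[11; 3, 9]

317 = 11×28 + 9
28 = 3×9 + 1
9 = 9×1 + 0  (stop)
So 317/28 = [11; 3, 9].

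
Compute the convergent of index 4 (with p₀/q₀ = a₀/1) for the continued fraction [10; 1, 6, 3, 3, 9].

793/73

Using pₖ = aₖpₖ₋₁ + pₖ₋₂, qₖ = aₖqₖ₋₁ + qₖ₋₂ (with p₋₁=1, p₋₂=0, q₋₁=0, q₋₂=1):
  k=0: a=10, p=10, q=1
  k=1: a=1, p=11, q=1
  k=2: a=6, p=76, q=7
  k=3: a=3, p=239, q=22
  k=4: a=3, p=793, q=73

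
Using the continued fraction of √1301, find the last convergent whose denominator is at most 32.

√1301 = [36; 14, 2, 2, 2, 2, 14, 72, …] (period length 7).
Convergents:
  p_0/q_0 = 36/1
  p_1/q_1 = 505/14
  p_2/q_2 = 1046/29
  p_3/q_3 = 2597/72
q_2 = 29 ≤ 32 < 72 = q_3, so the answer is 1046/29.

1046/29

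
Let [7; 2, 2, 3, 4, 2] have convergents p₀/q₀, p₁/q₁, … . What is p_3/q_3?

126/17

Using pₖ = aₖpₖ₋₁ + pₖ₋₂, qₖ = aₖqₖ₋₁ + qₖ₋₂ (with p₋₁=1, p₋₂=0, q₋₁=0, q₋₂=1):
  k=0: a=7, p=7, q=1
  k=1: a=2, p=15, q=2
  k=2: a=2, p=37, q=5
  k=3: a=3, p=126, q=17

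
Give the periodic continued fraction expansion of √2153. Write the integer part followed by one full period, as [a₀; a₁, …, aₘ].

a₀ = ⌊√2153⌋ = 46.
With m₀=0, d₀=1 and mₖ₊₁ = dₖaₖ − mₖ, dₖ₊₁ = (n − mₖ₊₁²)/dₖ, aₖ₊₁ = ⌊(a₀+mₖ₊₁)/dₖ₊₁⌋:
  k=1: m=46, d=37, a=2
  k=2: m=28, d=37, a=2
  k=3: m=46, d=1, a=92
d=1 and a=2a₀=92 at k=3, so the next step gives (m, d) = (46, 37) again — its k=1 value — and the period has length 3.

[46; 2, 2, 92]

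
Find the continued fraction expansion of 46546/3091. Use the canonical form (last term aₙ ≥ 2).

[15; 17, 12, 1, 13]

46546 = 15·3091 + 181
3091 = 17·181 + 14
181 = 12·14 + 13
14 = 1·13 + 1
13 = 13·1 + 0  (stop)
So 46546/3091 = [15; 17, 12, 1, 13].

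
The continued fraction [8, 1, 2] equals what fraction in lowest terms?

26/3

Fold from the inside: start with 2/1.
  1 + 1/2 = 3/2
  8 + 2/3 = 26/3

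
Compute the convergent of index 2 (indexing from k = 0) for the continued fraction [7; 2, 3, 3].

52/7

Using pₖ = aₖpₖ₋₁ + pₖ₋₂, qₖ = aₖqₖ₋₁ + qₖ₋₂ (with p₋₁=1, p₋₂=0, q₋₁=0, q₋₂=1):
  k=0: a=7, p=7, q=1
  k=1: a=2, p=15, q=2
  k=2: a=3, p=52, q=7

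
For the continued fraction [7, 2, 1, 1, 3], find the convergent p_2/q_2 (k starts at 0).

22/3

Using pₖ = aₖpₖ₋₁ + pₖ₋₂, qₖ = aₖqₖ₋₁ + qₖ₋₂ (with p₋₁=1, p₋₂=0, q₋₁=0, q₋₂=1):
  k=0: a=7, p=7, q=1
  k=1: a=2, p=15, q=2
  k=2: a=1, p=22, q=3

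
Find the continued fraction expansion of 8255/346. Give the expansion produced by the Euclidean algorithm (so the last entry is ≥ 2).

[23; 1, 6, 16, 3]

8255 = 23×346 + 297
346 = 1×297 + 49
297 = 6×49 + 3
49 = 16×3 + 1
3 = 3×1 + 0  (stop)
So 8255/346 = [23; 1, 6, 16, 3].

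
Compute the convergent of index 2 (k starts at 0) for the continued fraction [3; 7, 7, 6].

Using pₖ = aₖpₖ₋₁ + pₖ₋₂, qₖ = aₖqₖ₋₁ + qₖ₋₂ (with p₋₁=1, p₋₂=0, q₋₁=0, q₋₂=1):
  k=0: a=3, p=3, q=1
  k=1: a=7, p=22, q=7
  k=2: a=7, p=157, q=50

157/50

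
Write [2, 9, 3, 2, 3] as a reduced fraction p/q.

470/223

Fold from the inside: start with 3/1.
  2 + 1/3 = 7/3
  3 + 3/7 = 24/7
  9 + 7/24 = 223/24
  2 + 24/223 = 470/223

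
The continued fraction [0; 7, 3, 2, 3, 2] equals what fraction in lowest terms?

Using pₖ = aₖpₖ₋₁ + pₖ₋₂ and qₖ = aₖqₖ₋₁ + qₖ₋₂:
  k=0: a=0, p=0, q=1
  k=1: a=7, p=1, q=7
  k=2: a=3, p=3, q=22
  k=3: a=2, p=7, q=51
  k=4: a=3, p=24, q=175
  k=5: a=2, p=55, q=401

55/401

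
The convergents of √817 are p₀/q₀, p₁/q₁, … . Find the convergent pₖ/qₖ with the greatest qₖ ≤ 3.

57/2

√817 = [28; 1, 1, 2, 1, 1, 56, …] (period length 6).
Convergents:
  p_0/q_0 = 28/1
  p_1/q_1 = 29/1
  p_2/q_2 = 57/2
  p_3/q_3 = 143/5
q_2 = 2 ≤ 3 < 5 = q_3, so the answer is 57/2.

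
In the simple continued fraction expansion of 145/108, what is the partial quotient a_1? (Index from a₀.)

145 = 1·108 + 37   →  a_0 = 1
108 = 2·37 + 34   →  a_1 = 2

2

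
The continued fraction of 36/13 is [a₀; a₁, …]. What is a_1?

1

36 = 2·13 + 10   →  a_0 = 2
13 = 1·10 + 3   →  a_1 = 1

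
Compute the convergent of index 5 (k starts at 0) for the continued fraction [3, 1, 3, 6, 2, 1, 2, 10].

297/79

Using pₖ = aₖpₖ₋₁ + pₖ₋₂, qₖ = aₖqₖ₋₁ + qₖ₋₂ (with p₋₁=1, p₋₂=0, q₋₁=0, q₋₂=1):
  k=0: a=3, p=3, q=1
  k=1: a=1, p=4, q=1
  k=2: a=3, p=15, q=4
  k=3: a=6, p=94, q=25
  k=4: a=2, p=203, q=54
  k=5: a=1, p=297, q=79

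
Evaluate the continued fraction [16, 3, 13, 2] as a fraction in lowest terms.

1355/83

Using pₖ = aₖpₖ₋₁ + pₖ₋₂ and qₖ = aₖqₖ₋₁ + qₖ₋₂:
  k=0: a=16, p=16, q=1
  k=1: a=3, p=49, q=3
  k=2: a=13, p=653, q=40
  k=3: a=2, p=1355, q=83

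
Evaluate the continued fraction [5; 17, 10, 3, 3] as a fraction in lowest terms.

Fold from the inside: start with 3/1.
  3 + 1/3 = 10/3
  10 + 3/10 = 103/10
  17 + 10/103 = 1761/103
  5 + 103/1761 = 8908/1761

8908/1761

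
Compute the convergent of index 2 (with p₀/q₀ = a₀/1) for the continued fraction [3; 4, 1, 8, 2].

16/5

Using pₖ = aₖpₖ₋₁ + pₖ₋₂, qₖ = aₖqₖ₋₁ + qₖ₋₂ (with p₋₁=1, p₋₂=0, q₋₁=0, q₋₂=1):
  k=0: a=3, p=3, q=1
  k=1: a=4, p=13, q=4
  k=2: a=1, p=16, q=5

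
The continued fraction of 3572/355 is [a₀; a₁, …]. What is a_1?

3572 = 10·355 + 22   →  a_0 = 10
355 = 16·22 + 3   →  a_1 = 16

16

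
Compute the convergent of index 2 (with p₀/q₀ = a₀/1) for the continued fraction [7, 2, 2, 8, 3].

Using pₖ = aₖpₖ₋₁ + pₖ₋₂, qₖ = aₖqₖ₋₁ + qₖ₋₂ (with p₋₁=1, p₋₂=0, q₋₁=0, q₋₂=1):
  k=0: a=7, p=7, q=1
  k=1: a=2, p=15, q=2
  k=2: a=2, p=37, q=5

37/5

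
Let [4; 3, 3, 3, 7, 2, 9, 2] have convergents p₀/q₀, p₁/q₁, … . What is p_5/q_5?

2216/515

Using pₖ = aₖpₖ₋₁ + pₖ₋₂, qₖ = aₖqₖ₋₁ + qₖ₋₂ (with p₋₁=1, p₋₂=0, q₋₁=0, q₋₂=1):
  k=0: a=4, p=4, q=1
  k=1: a=3, p=13, q=3
  k=2: a=3, p=43, q=10
  k=3: a=3, p=142, q=33
  k=4: a=7, p=1037, q=241
  k=5: a=2, p=2216, q=515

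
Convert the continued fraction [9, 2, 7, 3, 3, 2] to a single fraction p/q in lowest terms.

3399/359

Fold from the inside: start with 2/1.
  3 + 1/2 = 7/2
  3 + 2/7 = 23/7
  7 + 7/23 = 168/23
  2 + 23/168 = 359/168
  9 + 168/359 = 3399/359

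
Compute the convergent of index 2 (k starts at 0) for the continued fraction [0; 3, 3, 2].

Using pₖ = aₖpₖ₋₁ + pₖ₋₂, qₖ = aₖqₖ₋₁ + qₖ₋₂ (with p₋₁=1, p₋₂=0, q₋₁=0, q₋₂=1):
  k=0: a=0, p=0, q=1
  k=1: a=3, p=1, q=3
  k=2: a=3, p=3, q=10

3/10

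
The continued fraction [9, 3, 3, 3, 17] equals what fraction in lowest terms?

Using pₖ = aₖpₖ₋₁ + pₖ₋₂ and qₖ = aₖqₖ₋₁ + qₖ₋₂:
  k=0: a=9, p=9, q=1
  k=1: a=3, p=28, q=3
  k=2: a=3, p=93, q=10
  k=3: a=3, p=307, q=33
  k=4: a=17, p=5312, q=571

5312/571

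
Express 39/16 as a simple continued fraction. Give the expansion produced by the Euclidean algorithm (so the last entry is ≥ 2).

39 = 2×16 + 7
16 = 2×7 + 2
7 = 3×2 + 1
2 = 2×1 + 0  (stop)
So 39/16 = [2; 2, 3, 2].

[2; 2, 3, 2]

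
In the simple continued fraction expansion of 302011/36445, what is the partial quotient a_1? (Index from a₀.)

302011 = 8·36445 + 10451   →  a_0 = 8
36445 = 3·10451 + 5092   →  a_1 = 3

3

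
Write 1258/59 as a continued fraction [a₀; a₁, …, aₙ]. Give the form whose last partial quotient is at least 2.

[21; 3, 9, 2]

1258 = 21×59 + 19
59 = 3×19 + 2
19 = 9×2 + 1
2 = 2×1 + 0  (stop)
So 1258/59 = [21; 3, 9, 2].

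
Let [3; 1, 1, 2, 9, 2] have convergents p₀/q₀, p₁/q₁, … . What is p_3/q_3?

Using pₖ = aₖpₖ₋₁ + pₖ₋₂, qₖ = aₖqₖ₋₁ + qₖ₋₂ (with p₋₁=1, p₋₂=0, q₋₁=0, q₋₂=1):
  k=0: a=3, p=3, q=1
  k=1: a=1, p=4, q=1
  k=2: a=1, p=7, q=2
  k=3: a=2, p=18, q=5

18/5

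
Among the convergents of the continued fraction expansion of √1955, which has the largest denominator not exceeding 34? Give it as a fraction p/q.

619/14

√1955 = [44; 4, 1, 1, 1, 4, 88, …] (period length 6).
Convergents:
  p_0/q_0 = 44/1
  p_1/q_1 = 177/4
  p_2/q_2 = 221/5
  p_3/q_3 = 398/9
  p_4/q_4 = 619/14
  p_5/q_5 = 2874/65
q_4 = 14 ≤ 34 < 65 = q_5, so the answer is 619/14.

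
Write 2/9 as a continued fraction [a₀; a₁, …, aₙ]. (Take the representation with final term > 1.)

2 = 0*9 + 2
9 = 4*2 + 1
2 = 2*1 + 0  (stop)
So 2/9 = [0; 4, 2].

[0; 4, 2]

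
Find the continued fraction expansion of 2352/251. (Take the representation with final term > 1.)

2352 = 9*251 + 93
251 = 2*93 + 65
93 = 1*65 + 28
65 = 2*28 + 9
28 = 3*9 + 1
9 = 9*1 + 0  (stop)
So 2352/251 = [9; 2, 1, 2, 3, 9].

[9; 2, 1, 2, 3, 9]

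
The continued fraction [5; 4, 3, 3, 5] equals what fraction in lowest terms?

1193/228

Using pₖ = aₖpₖ₋₁ + pₖ₋₂ and qₖ = aₖqₖ₋₁ + qₖ₋₂:
  k=0: a=5, p=5, q=1
  k=1: a=4, p=21, q=4
  k=2: a=3, p=68, q=13
  k=3: a=3, p=225, q=43
  k=4: a=5, p=1193, q=228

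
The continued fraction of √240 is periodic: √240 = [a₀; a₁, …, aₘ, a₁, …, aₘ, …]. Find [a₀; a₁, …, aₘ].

a₀ = ⌊√240⌋ = 15.
With m₀=0, d₀=1 and mₖ₊₁ = dₖaₖ − mₖ, dₖ₊₁ = (n − mₖ₊₁²)/dₖ, aₖ₊₁ = ⌊(a₀+mₖ₊₁)/dₖ₊₁⌋:
  k=1: m=15, d=15, a=2
  k=2: m=15, d=1, a=30
d=1 and a=2a₀=30 at k=2, so the next step gives (m, d) = (15, 15) again — its k=1 value — and the period has length 2.

[15; 2, 30]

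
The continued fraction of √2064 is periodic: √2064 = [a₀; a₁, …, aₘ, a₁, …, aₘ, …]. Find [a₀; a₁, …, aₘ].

a₀ = ⌊√2064⌋ = 45.
With m₀=0, d₀=1 and mₖ₊₁ = dₖaₖ − mₖ, dₖ₊₁ = (n − mₖ₊₁²)/dₖ, aₖ₊₁ = ⌊(a₀+mₖ₊₁)/dₖ₊₁⌋:
  k=1: m=45, d=39, a=2
  k=2: m=33, d=25, a=3
  k=3: m=42, d=12, a=7
  k=4: m=42, d=25, a=3
  k=5: m=33, d=39, a=2
  k=6: m=45, d=1, a=90
d=1 and a=2a₀=90 at k=6, so the next step gives (m, d) = (45, 39) again — its k=1 value — and the period has length 6.

[45; 2, 3, 7, 3, 2, 90]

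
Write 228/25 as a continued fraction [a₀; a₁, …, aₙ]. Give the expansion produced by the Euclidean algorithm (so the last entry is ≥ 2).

228 = 9*25 + 3
25 = 8*3 + 1
3 = 3*1 + 0  (stop)
So 228/25 = [9; 8, 3].

[9; 8, 3]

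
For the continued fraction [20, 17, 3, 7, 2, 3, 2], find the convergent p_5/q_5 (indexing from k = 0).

56623/2823

Using pₖ = aₖpₖ₋₁ + pₖ₋₂, qₖ = aₖqₖ₋₁ + qₖ₋₂ (with p₋₁=1, p₋₂=0, q₋₁=0, q₋₂=1):
  k=0: a=20, p=20, q=1
  k=1: a=17, p=341, q=17
  k=2: a=3, p=1043, q=52
  k=3: a=7, p=7642, q=381
  k=4: a=2, p=16327, q=814
  k=5: a=3, p=56623, q=2823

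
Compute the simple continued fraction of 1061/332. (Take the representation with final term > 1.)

[3; 5, 9, 3, 2]

1061 = 3*332 + 65
332 = 5*65 + 7
65 = 9*7 + 2
7 = 3*2 + 1
2 = 2*1 + 0  (stop)
So 1061/332 = [3; 5, 9, 3, 2].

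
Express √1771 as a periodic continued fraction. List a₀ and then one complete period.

[42; 12, 84]

a₀ = ⌊√1771⌋ = 42.
With m₀=0, d₀=1 and mₖ₊₁ = dₖaₖ − mₖ, dₖ₊₁ = (n − mₖ₊₁²)/dₖ, aₖ₊₁ = ⌊(a₀+mₖ₊₁)/dₖ₊₁⌋:
  k=1: m=42, d=7, a=12
  k=2: m=42, d=1, a=84
d=1 and a=2a₀=84 at k=2, so the next step gives (m, d) = (42, 7) again — its k=1 value — and the period has length 2.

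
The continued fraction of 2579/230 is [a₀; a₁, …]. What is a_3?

2579 = 11·230 + 49   →  a_0 = 11
230 = 4·49 + 34   →  a_1 = 4
49 = 1·34 + 15   →  a_2 = 1
34 = 2·15 + 4   →  a_3 = 2

2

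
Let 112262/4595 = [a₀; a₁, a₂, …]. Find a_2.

3

112262 = 24·4595 + 1982   →  a_0 = 24
4595 = 2·1982 + 631   →  a_1 = 2
1982 = 3·631 + 89   →  a_2 = 3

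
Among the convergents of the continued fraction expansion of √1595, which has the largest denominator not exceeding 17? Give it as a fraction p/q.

√1595 = [39; 1, 14, 1, 78, …] (period length 4).
Convergents:
  p_0/q_0 = 39/1
  p_1/q_1 = 40/1
  p_2/q_2 = 599/15
  p_3/q_3 = 639/16
  p_4/q_4 = 50441/1263
q_3 = 16 ≤ 17 < 1263 = q_4, so the answer is 639/16.

639/16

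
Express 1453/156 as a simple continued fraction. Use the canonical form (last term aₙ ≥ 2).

[9; 3, 5, 2, 4]

1453 = 9×156 + 49
156 = 3×49 + 9
49 = 5×9 + 4
9 = 2×4 + 1
4 = 4×1 + 0  (stop)
So 1453/156 = [9; 3, 5, 2, 4].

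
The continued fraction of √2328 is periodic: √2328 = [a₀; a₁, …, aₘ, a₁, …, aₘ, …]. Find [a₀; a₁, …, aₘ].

[48; 4, 96]

a₀ = ⌊√2328⌋ = 48.
With m₀=0, d₀=1 and mₖ₊₁ = dₖaₖ − mₖ, dₖ₊₁ = (n − mₖ₊₁²)/dₖ, aₖ₊₁ = ⌊(a₀+mₖ₊₁)/dₖ₊₁⌋:
  k=1: m=48, d=24, a=4
  k=2: m=48, d=1, a=96
d=1 and a=2a₀=96 at k=2, so the next step gives (m, d) = (48, 24) again — its k=1 value — and the period has length 2.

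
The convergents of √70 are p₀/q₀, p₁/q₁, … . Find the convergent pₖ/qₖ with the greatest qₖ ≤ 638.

4108/491

√70 = [8; 2, 1, 2, 1, 2, 16, …] (period length 6).
Convergents:
  p_0/q_0 = 8/1
  p_1/q_1 = 17/2
  p_2/q_2 = 25/3
  p_3/q_3 = 67/8
  p_4/q_4 = 92/11
  p_5/q_5 = 251/30
  p_6/q_6 = 4108/491
  p_7/q_7 = 8467/1012
q_6 = 491 ≤ 638 < 1012 = q_7, so the answer is 4108/491.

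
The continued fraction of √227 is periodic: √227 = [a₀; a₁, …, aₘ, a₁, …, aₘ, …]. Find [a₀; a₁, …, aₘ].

[15; 15, 30]

a₀ = ⌊√227⌋ = 15.
With m₀=0, d₀=1 and mₖ₊₁ = dₖaₖ − mₖ, dₖ₊₁ = (n − mₖ₊₁²)/dₖ, aₖ₊₁ = ⌊(a₀+mₖ₊₁)/dₖ₊₁⌋:
  k=1: m=15, d=2, a=15
  k=2: m=15, d=1, a=30
d=1 and a=2a₀=30 at k=2, so the next step gives (m, d) = (15, 2) again — its k=1 value — and the period has length 2.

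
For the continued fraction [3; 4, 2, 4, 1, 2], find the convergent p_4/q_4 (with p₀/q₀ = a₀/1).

158/49

Using pₖ = aₖpₖ₋₁ + pₖ₋₂, qₖ = aₖqₖ₋₁ + qₖ₋₂ (with p₋₁=1, p₋₂=0, q₋₁=0, q₋₂=1):
  k=0: a=3, p=3, q=1
  k=1: a=4, p=13, q=4
  k=2: a=2, p=29, q=9
  k=3: a=4, p=129, q=40
  k=4: a=1, p=158, q=49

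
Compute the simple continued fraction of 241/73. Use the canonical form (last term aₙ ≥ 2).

241 = 3·73 + 22
73 = 3·22 + 7
22 = 3·7 + 1
7 = 7·1 + 0  (stop)
So 241/73 = [3; 3, 3, 7].

[3; 3, 3, 7]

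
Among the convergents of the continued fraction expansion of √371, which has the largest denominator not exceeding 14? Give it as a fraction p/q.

77/4

√371 = [19; 3, 1, 4, 1, 3, 38, …] (period length 6).
Convergents:
  p_0/q_0 = 19/1
  p_1/q_1 = 58/3
  p_2/q_2 = 77/4
  p_3/q_3 = 366/19
q_2 = 4 ≤ 14 < 19 = q_3, so the answer is 77/4.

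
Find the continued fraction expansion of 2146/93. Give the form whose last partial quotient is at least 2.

[23; 13, 3, 2]

2146 = 23·93 + 7
93 = 13·7 + 2
7 = 3·2 + 1
2 = 2·1 + 0  (stop)
So 2146/93 = [23; 13, 3, 2].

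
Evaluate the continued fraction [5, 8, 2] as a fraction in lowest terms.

Fold from the inside: start with 2/1.
  8 + 1/2 = 17/2
  5 + 2/17 = 87/17

87/17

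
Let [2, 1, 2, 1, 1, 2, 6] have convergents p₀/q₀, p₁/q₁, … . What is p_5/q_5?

49/18

Using pₖ = aₖpₖ₋₁ + pₖ₋₂, qₖ = aₖqₖ₋₁ + qₖ₋₂ (with p₋₁=1, p₋₂=0, q₋₁=0, q₋₂=1):
  k=0: a=2, p=2, q=1
  k=1: a=1, p=3, q=1
  k=2: a=2, p=8, q=3
  k=3: a=1, p=11, q=4
  k=4: a=1, p=19, q=7
  k=5: a=2, p=49, q=18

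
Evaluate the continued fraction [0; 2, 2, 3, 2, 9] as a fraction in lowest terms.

151/368

Fold from the inside: start with 9/1.
  2 + 1/9 = 19/9
  3 + 9/19 = 66/19
  2 + 19/66 = 151/66
  2 + 66/151 = 368/151
  0 + 151/368 = 151/368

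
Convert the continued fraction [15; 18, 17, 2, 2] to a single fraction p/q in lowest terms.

Using pₖ = aₖpₖ₋₁ + pₖ₋₂ and qₖ = aₖqₖ₋₁ + qₖ₋₂:
  k=0: a=15, p=15, q=1
  k=1: a=18, p=271, q=18
  k=2: a=17, p=4622, q=307
  k=3: a=2, p=9515, q=632
  k=4: a=2, p=23652, q=1571

23652/1571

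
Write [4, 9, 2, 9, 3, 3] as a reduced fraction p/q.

Using pₖ = aₖpₖ₋₁ + pₖ₋₂ and qₖ = aₖqₖ₋₁ + qₖ₋₂:
  k=0: a=4, p=4, q=1
  k=1: a=9, p=37, q=9
  k=2: a=2, p=78, q=19
  k=3: a=9, p=739, q=180
  k=4: a=3, p=2295, q=559
  k=5: a=3, p=7624, q=1857

7624/1857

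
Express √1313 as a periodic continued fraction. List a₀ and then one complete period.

[36; 4, 4, 72]

a₀ = ⌊√1313⌋ = 36.
With m₀=0, d₀=1 and mₖ₊₁ = dₖaₖ − mₖ, dₖ₊₁ = (n − mₖ₊₁²)/dₖ, aₖ₊₁ = ⌊(a₀+mₖ₊₁)/dₖ₊₁⌋:
  k=1: m=36, d=17, a=4
  k=2: m=32, d=17, a=4
  k=3: m=36, d=1, a=72
d=1 and a=2a₀=72 at k=3, so the next step gives (m, d) = (36, 17) again — its k=1 value — and the period has length 3.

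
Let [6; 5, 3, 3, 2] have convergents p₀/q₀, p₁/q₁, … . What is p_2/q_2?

99/16

Using pₖ = aₖpₖ₋₁ + pₖ₋₂, qₖ = aₖqₖ₋₁ + qₖ₋₂ (with p₋₁=1, p₋₂=0, q₋₁=0, q₋₂=1):
  k=0: a=6, p=6, q=1
  k=1: a=5, p=31, q=5
  k=2: a=3, p=99, q=16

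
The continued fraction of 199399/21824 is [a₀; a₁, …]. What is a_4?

199399 = 9·21824 + 2983   →  a_0 = 9
21824 = 7·2983 + 943   →  a_1 = 7
2983 = 3·943 + 154   →  a_2 = 3
943 = 6·154 + 19   →  a_3 = 6
154 = 8·19 + 2   →  a_4 = 8

8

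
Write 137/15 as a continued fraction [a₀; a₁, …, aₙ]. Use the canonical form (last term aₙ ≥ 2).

137 = 9×15 + 2
15 = 7×2 + 1
2 = 2×1 + 0  (stop)
So 137/15 = [9; 7, 2].

[9; 7, 2]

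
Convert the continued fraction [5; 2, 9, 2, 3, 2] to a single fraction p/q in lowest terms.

Fold from the inside: start with 2/1.
  3 + 1/2 = 7/2
  2 + 2/7 = 16/7
  9 + 7/16 = 151/16
  2 + 16/151 = 318/151
  5 + 151/318 = 1741/318

1741/318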